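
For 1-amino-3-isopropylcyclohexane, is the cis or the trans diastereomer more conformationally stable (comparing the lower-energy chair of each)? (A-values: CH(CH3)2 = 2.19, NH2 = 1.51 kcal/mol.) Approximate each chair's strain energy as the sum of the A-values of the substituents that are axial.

cis

At 1,3 positions (parity same): cis → (e,e or a,a); trans → (a,e or e,a).
Best chair for cis: E = 0.00 kcal/mol; best chair for trans: E = 1.51 kcal/mol.
The cis isomer is lower by 1.51 kcal/mol.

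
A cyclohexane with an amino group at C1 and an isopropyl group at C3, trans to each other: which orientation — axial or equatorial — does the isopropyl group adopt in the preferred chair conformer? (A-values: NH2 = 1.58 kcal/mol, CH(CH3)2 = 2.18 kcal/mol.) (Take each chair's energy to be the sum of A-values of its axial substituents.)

equatorial

C1 and C3 have the same parity, so for the trans isomer the two substituents are one axial and one equatorial in each chair.
Chair I (amino axial, isopropyl equatorial): E = 1.58 kcal/mol.
Chair II (amino equatorial, isopropyl axial): E = 2.18 kcal/mol.
Chair I is the more stable (lower-energy) conformer, and in that chair the isopropyl group is equatorial.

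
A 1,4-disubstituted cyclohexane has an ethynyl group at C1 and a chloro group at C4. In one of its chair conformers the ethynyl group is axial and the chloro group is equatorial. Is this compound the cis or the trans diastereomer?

C1 and C4 have opposite parity, so their axial bonds point in opposite directions.
With opposite-parity carbons, two substituents on the same face are one axial and one equatorial; opposite faces give both axial or both equatorial.
Here the groups are axial/equatorial → same face → cis.

cis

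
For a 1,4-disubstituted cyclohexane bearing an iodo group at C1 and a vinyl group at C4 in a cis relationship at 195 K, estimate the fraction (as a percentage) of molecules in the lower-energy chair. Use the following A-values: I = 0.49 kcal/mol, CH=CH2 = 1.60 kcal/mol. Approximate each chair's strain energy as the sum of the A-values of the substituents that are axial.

94.6%

C1 and C4 have opposite parity, so for the cis isomer the two substituents are one axial and one equatorial in each chair.
Chair I (iodo axial, vinyl equatorial): E = 0.49 kcal/mol; chair II (iodo equatorial, vinyl axial): E = 1.60 kcal/mol.
ΔG = 1.11 kcal/mol between the two chairs.
K = exp(ΔG/RT) with R = 1.987×10⁻³ kcal mol⁻¹ K⁻¹ and T = 195 K gives K ≈ 17.5.
Fraction in the lower-energy chair = K/(K+1) = 94.6%.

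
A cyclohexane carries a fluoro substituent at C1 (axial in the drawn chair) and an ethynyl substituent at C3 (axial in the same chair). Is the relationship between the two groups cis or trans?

cis

C1 and C3 have the same parity, so their axial bonds point in the same direction.
With same-parity carbons, two substituents on the same face are both axial or both equatorial; opposite faces give one of each.
Here the groups are axial/axial → same face → cis.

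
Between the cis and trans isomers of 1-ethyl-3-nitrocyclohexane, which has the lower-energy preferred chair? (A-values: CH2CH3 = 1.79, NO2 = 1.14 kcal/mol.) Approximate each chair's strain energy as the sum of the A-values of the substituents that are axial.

cis

At 1,3 positions (parity same): cis → (e,e or a,a); trans → (a,e or e,a).
Best chair for cis: E = 0.00 kcal/mol; best chair for trans: E = 1.14 kcal/mol.
The cis isomer is lower by 1.14 kcal/mol.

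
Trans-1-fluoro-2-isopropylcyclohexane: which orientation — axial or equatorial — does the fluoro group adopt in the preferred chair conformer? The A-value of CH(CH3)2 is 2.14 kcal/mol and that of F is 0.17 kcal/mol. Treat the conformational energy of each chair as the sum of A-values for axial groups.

C1 and C2 have opposite parity, so for the trans isomer the two substituents are e,e in one chair and a,a in the other.
Chair I (isopropyl axial, fluoro axial): E = 2.31 kcal/mol.
Chair II (isopropyl equatorial, fluoro equatorial): E = 0.00 kcal/mol.
Chair II is the more stable (lower-energy) conformer, and in that chair the fluoro group is equatorial.

equatorial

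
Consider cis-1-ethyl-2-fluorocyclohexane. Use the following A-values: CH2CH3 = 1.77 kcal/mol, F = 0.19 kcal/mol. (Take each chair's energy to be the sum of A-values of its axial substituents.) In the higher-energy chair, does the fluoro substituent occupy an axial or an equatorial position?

C1 and C2 have opposite parity, so for the cis isomer the two substituents are one axial and one equatorial in each chair.
Chair I (ethyl axial, fluoro equatorial): E = 1.77 kcal/mol.
Chair II (ethyl equatorial, fluoro axial): E = 0.19 kcal/mol.
Chair I is the less stable (higher-energy) conformer, and in that chair the fluoro group is equatorial.

equatorial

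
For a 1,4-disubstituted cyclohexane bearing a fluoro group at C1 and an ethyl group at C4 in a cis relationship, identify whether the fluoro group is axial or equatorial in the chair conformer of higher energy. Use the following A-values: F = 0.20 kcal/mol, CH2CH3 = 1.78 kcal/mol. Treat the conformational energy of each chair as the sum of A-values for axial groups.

C1 and C4 have opposite parity, so for the cis isomer the two substituents are one axial and one equatorial in each chair.
Chair I (fluoro axial, ethyl equatorial): E = 0.20 kcal/mol.
Chair II (fluoro equatorial, ethyl axial): E = 1.78 kcal/mol.
Chair II is the less stable (higher-energy) conformer, and in that chair the fluoro group is equatorial.

equatorial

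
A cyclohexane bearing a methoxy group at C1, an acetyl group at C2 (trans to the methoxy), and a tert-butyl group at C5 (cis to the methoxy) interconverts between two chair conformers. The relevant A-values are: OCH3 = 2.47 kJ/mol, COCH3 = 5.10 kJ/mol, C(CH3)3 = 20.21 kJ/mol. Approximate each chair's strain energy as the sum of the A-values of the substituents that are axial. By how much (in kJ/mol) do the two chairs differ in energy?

Chair I (methoxy axial, acetyl axial, tert-butyl axial): E = 27.78 kJ/mol.
Chair II (methoxy equatorial, acetyl equatorial, tert-butyl equatorial): E = 0.00 kJ/mol.
ΔE = 27.78 − 0.00 = 27.78 kJ/mol; chair II is more stable.

27.78 kJ/mol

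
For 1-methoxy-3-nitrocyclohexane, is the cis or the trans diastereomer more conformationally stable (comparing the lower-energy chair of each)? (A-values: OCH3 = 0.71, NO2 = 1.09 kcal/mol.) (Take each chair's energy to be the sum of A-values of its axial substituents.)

cis

At 1,3 positions (parity same): cis → (e,e or a,a); trans → (a,e or e,a).
Best chair for cis: E = 0.00 kcal/mol; best chair for trans: E = 0.71 kcal/mol.
The cis isomer is lower by 0.71 kcal/mol.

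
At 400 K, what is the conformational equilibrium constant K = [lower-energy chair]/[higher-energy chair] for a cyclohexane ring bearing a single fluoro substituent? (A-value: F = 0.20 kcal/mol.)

One chair has the fluoro group axial (E = 0.20 kcal/mol) and the other has it equatorial (E = 0).
ΔG = 0.20 kcal/mol between the two chairs.
K = exp(ΔG/RT) with R = 1.987×10⁻³ kcal mol⁻¹ K⁻¹ and T = 400 K gives K ≈ 1.29.

K ≈ 1.29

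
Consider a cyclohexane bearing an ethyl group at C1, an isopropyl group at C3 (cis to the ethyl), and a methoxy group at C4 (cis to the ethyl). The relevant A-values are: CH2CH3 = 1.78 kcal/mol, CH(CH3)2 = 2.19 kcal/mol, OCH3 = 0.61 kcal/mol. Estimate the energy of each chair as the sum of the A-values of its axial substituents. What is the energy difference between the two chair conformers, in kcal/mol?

Chair I (ethyl axial, isopropyl axial, methoxy equatorial): E = 3.97 kcal/mol.
Chair II (ethyl equatorial, isopropyl equatorial, methoxy axial): E = 0.61 kcal/mol.
ΔE = 3.97 − 0.61 = 3.36 kcal/mol; chair II is more stable.

3.36 kcal/mol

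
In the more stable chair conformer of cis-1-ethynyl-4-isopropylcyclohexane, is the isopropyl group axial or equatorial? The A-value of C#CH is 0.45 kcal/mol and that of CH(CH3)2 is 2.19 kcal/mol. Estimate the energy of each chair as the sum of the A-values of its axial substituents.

C1 and C4 have opposite parity, so for the cis isomer the two substituents are one axial and one equatorial in each chair.
Chair I (ethynyl axial, isopropyl equatorial): E = 0.45 kcal/mol.
Chair II (ethynyl equatorial, isopropyl axial): E = 2.19 kcal/mol.
Chair I is the more stable (lower-energy) conformer, and in that chair the isopropyl group is equatorial.

equatorial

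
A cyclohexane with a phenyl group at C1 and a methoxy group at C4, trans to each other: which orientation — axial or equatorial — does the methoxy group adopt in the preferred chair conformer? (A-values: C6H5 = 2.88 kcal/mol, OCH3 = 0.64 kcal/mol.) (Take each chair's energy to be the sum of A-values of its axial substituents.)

equatorial

C1 and C4 have opposite parity, so for the trans isomer the two substituents are e,e in one chair and a,a in the other.
Chair I (phenyl axial, methoxy axial): E = 3.52 kcal/mol.
Chair II (phenyl equatorial, methoxy equatorial): E = 0.00 kcal/mol.
Chair II is the more stable (lower-energy) conformer, and in that chair the methoxy group is equatorial.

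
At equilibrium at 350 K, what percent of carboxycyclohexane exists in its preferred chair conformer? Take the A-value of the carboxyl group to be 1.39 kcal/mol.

88.1%

One chair has the carboxyl group axial (E = 1.39 kcal/mol) and the other has it equatorial (E = 0).
ΔG = 1.39 kcal/mol between the two chairs.
K = exp(ΔG/RT) with R = 1.987×10⁻³ kcal mol⁻¹ K⁻¹ and T = 350 K gives K ≈ 7.38.
Fraction in the lower-energy chair = K/(K+1) = 88.1%.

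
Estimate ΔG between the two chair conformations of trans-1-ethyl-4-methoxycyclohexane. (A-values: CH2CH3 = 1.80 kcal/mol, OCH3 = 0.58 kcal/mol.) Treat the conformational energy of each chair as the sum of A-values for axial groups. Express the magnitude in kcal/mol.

2.38 kcal/mol

C1 and C4 have opposite parity, so for the trans isomer the two substituents are e,e in one chair and a,a in the other.
Chair I (ethyl axial, methoxy axial): E = 2.38 kcal/mol.
Chair II (ethyl equatorial, methoxy equatorial): E = 0.00 kcal/mol.
ΔE = 2.38 − 0.00 = 2.38 kcal/mol; chair II is more stable.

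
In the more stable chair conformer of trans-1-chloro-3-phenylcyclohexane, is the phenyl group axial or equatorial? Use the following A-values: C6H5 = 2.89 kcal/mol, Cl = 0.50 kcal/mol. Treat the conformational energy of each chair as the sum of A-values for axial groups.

C1 and C3 have the same parity, so for the trans isomer the two substituents are one axial and one equatorial in each chair.
Chair I (phenyl axial, chloro equatorial): E = 2.89 kcal/mol.
Chair II (phenyl equatorial, chloro axial): E = 0.50 kcal/mol.
Chair II is the more stable (lower-energy) conformer, and in that chair the phenyl group is equatorial.

equatorial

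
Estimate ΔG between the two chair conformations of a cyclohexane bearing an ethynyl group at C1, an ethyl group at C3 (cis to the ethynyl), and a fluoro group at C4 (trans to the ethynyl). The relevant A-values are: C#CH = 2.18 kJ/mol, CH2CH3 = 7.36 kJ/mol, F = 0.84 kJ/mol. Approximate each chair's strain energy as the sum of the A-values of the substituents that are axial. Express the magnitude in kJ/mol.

10.38 kJ/mol

Chair I (ethynyl axial, ethyl axial, fluoro axial): E = 10.38 kJ/mol.
Chair II (ethynyl equatorial, ethyl equatorial, fluoro equatorial): E = 0.00 kJ/mol.
ΔE = 10.38 − 0.00 = 10.38 kJ/mol; chair II is more stable.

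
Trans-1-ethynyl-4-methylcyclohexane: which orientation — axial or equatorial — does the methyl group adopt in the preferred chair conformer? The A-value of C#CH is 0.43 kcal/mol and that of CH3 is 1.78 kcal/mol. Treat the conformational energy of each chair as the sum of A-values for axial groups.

C1 and C4 have opposite parity, so for the trans isomer the two substituents are e,e in one chair and a,a in the other.
Chair I (ethynyl axial, methyl axial): E = 2.21 kcal/mol.
Chair II (ethynyl equatorial, methyl equatorial): E = 0.00 kcal/mol.
Chair II is the more stable (lower-energy) conformer, and in that chair the methyl group is equatorial.

equatorial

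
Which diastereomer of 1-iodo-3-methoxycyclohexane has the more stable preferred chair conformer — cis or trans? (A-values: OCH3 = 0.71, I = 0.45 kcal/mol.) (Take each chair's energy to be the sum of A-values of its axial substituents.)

At 1,3 positions (parity same): cis → (e,e or a,a); trans → (a,e or e,a).
Best chair for cis: E = 0.00 kcal/mol; best chair for trans: E = 0.45 kcal/mol.
The cis isomer is lower by 0.45 kcal/mol.

cis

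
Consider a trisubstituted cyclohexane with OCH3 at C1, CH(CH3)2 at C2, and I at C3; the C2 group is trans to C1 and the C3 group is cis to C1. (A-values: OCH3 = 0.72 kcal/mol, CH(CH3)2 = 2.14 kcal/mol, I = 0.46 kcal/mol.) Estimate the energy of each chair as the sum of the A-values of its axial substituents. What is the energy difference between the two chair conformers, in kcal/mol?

3.32 kcal/mol

Chair I (methoxy axial, isopropyl axial, iodo axial): E = 3.32 kcal/mol.
Chair II (methoxy equatorial, isopropyl equatorial, iodo equatorial): E = 0.00 kcal/mol.
ΔE = 3.32 − 0.00 = 3.32 kcal/mol; chair II is more stable.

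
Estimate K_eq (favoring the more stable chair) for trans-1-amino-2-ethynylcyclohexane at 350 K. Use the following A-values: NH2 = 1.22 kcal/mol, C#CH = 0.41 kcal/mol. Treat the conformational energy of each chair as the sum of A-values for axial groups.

C1 and C2 have opposite parity, so for the trans isomer the two substituents are e,e in one chair and a,a in the other.
Chair I (amino axial, ethynyl axial): E = 1.63 kcal/mol; chair II (amino equatorial, ethynyl equatorial): E = 0.00 kcal/mol.
ΔG = 1.63 kcal/mol between the two chairs.
K = exp(ΔG/RT) with R = 1.987×10⁻³ kcal mol⁻¹ K⁻¹ and T = 350 K gives K ≈ 10.4.

K ≈ 10.4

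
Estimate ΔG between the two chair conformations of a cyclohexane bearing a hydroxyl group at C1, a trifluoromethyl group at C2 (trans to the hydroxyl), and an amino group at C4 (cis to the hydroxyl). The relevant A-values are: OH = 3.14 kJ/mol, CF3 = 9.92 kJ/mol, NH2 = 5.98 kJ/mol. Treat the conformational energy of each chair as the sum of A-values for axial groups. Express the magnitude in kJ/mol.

7.08 kJ/mol

Chair I (hydroxyl axial, trifluoromethyl axial, amino equatorial): E = 13.06 kJ/mol.
Chair II (hydroxyl equatorial, trifluoromethyl equatorial, amino axial): E = 5.98 kJ/mol.
ΔE = 13.06 − 5.98 = 7.08 kJ/mol; chair II is more stable.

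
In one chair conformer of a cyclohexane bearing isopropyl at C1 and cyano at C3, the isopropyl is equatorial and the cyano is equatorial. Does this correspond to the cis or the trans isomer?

C1 and C3 have the same parity, so their axial bonds point in the same direction.
With same-parity carbons, two substituents on the same face are both axial or both equatorial; opposite faces give one of each.
Here the groups are equatorial/equatorial → same face → cis.

cis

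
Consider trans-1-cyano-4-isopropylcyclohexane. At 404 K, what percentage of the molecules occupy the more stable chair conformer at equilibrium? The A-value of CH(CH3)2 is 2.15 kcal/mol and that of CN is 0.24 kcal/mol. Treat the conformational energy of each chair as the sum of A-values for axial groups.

C1 and C4 have opposite parity, so for the trans isomer the two substituents are e,e in one chair and a,a in the other.
Chair I (isopropyl axial, cyano axial): E = 2.39 kcal/mol; chair II (isopropyl equatorial, cyano equatorial): E = 0.00 kcal/mol.
ΔG = 2.39 kcal/mol between the two chairs.
K = exp(ΔG/RT) with R = 1.987×10⁻³ kcal mol⁻¹ K⁻¹ and T = 404 K gives K ≈ 19.6.
Fraction in the lower-energy chair = K/(K+1) = 95.2%.

95.2%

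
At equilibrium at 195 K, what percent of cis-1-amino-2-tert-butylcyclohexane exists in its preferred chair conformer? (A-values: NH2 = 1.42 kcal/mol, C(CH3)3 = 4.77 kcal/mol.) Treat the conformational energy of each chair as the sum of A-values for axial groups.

C1 and C2 have opposite parity, so for the cis isomer the two substituents are one axial and one equatorial in each chair.
Chair I (amino axial, tert-butyl equatorial): E = 1.42 kcal/mol; chair II (amino equatorial, tert-butyl axial): E = 4.77 kcal/mol.
ΔG = 3.35 kcal/mol between the two chairs.
K = exp(ΔG/RT) with R = 1.987×10⁻³ kcal mol⁻¹ K⁻¹ and T = 195 K gives K ≈ 5.69e+03.
Fraction in the lower-energy chair = K/(K+1) = 100.0%.

100.0%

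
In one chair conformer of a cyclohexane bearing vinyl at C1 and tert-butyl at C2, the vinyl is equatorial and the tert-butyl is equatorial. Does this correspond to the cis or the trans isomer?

C1 and C2 have opposite parity, so their axial bonds point in opposite directions.
With opposite-parity carbons, two substituents on the same face are one axial and one equatorial; opposite faces give both axial or both equatorial.
Here the groups are equatorial/equatorial → opposite face → trans.

trans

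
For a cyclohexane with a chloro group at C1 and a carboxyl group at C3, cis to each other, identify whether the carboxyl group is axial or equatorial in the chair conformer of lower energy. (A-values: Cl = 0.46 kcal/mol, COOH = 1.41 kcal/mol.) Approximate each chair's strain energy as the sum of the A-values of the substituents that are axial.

equatorial

C1 and C3 have the same parity, so for the cis isomer the two substituents are e,e in one chair and a,a in the other.
Chair I (chloro axial, carboxyl axial): E = 1.87 kcal/mol.
Chair II (chloro equatorial, carboxyl equatorial): E = 0.00 kcal/mol.
Chair II is the more stable (lower-energy) conformer, and in that chair the carboxyl group is equatorial.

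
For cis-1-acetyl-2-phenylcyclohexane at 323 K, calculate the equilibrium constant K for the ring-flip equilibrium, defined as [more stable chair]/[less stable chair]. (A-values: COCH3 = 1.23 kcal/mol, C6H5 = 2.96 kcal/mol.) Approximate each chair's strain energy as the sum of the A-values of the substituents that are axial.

C1 and C2 have opposite parity, so for the cis isomer the two substituents are one axial and one equatorial in each chair.
Chair I (acetyl axial, phenyl equatorial): E = 1.23 kcal/mol; chair II (acetyl equatorial, phenyl axial): E = 2.96 kcal/mol.
ΔG = 1.73 kcal/mol between the two chairs.
K = exp(ΔG/RT) with R = 1.987×10⁻³ kcal mol⁻¹ K⁻¹ and T = 323 K gives K ≈ 14.8.

K ≈ 14.8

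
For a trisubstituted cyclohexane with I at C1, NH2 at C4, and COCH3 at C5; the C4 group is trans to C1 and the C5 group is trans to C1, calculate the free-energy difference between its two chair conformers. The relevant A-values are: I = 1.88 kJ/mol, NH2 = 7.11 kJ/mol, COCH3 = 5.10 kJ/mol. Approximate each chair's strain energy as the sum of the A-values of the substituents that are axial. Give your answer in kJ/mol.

Chair I (iodo axial, amino axial, acetyl equatorial): E = 8.99 kJ/mol.
Chair II (iodo equatorial, amino equatorial, acetyl axial): E = 5.10 kJ/mol.
ΔE = 8.99 − 5.10 = 3.89 kJ/mol; chair II is more stable.

3.89 kJ/mol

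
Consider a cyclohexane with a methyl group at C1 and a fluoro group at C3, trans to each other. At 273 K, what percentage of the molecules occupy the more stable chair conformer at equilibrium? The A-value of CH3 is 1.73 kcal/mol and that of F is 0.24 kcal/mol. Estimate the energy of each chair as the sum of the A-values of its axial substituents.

94.0%

C1 and C3 have the same parity, so for the trans isomer the two substituents are one axial and one equatorial in each chair.
Chair I (methyl axial, fluoro equatorial): E = 1.73 kcal/mol; chair II (methyl equatorial, fluoro axial): E = 0.24 kcal/mol.
ΔG = 1.49 kcal/mol between the two chairs.
K = exp(ΔG/RT) with R = 1.987×10⁻³ kcal mol⁻¹ K⁻¹ and T = 273 K gives K ≈ 15.6.
Fraction in the lower-energy chair = K/(K+1) = 94.0%.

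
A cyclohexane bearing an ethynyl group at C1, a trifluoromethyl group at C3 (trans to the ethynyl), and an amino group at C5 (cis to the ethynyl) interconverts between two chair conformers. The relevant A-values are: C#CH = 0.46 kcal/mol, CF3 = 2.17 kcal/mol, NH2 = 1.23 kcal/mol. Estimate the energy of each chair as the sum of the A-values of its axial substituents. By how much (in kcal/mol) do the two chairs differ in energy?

Chair I (ethynyl axial, trifluoromethyl equatorial, amino axial): E = 1.69 kcal/mol.
Chair II (ethynyl equatorial, trifluoromethyl axial, amino equatorial): E = 2.17 kcal/mol.
ΔE = 2.17 − 1.69 = 0.48 kcal/mol; chair I is more stable.

0.48 kcal/mol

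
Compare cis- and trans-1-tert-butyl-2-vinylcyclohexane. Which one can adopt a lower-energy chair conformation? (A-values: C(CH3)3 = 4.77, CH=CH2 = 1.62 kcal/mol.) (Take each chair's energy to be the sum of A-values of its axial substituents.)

trans

At 1,2 positions (parity opposite): cis → (a,e or e,a); trans → (e,e or a,a).
Best chair for cis: E = 1.62 kcal/mol; best chair for trans: E = 0.00 kcal/mol.
The trans isomer is lower by 1.62 kcal/mol.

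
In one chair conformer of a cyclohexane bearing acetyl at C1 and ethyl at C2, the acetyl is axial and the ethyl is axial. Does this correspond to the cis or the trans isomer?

trans

C1 and C2 have opposite parity, so their axial bonds point in opposite directions.
With opposite-parity carbons, two substituents on the same face are one axial and one equatorial; opposite faces give both axial or both equatorial.
Here the groups are axial/axial → opposite face → trans.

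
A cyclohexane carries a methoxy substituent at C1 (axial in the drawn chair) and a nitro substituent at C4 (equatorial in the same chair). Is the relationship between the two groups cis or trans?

C1 and C4 have opposite parity, so their axial bonds point in opposite directions.
With opposite-parity carbons, two substituents on the same face are one axial and one equatorial; opposite faces give both axial or both equatorial.
Here the groups are axial/equatorial → same face → cis.

cis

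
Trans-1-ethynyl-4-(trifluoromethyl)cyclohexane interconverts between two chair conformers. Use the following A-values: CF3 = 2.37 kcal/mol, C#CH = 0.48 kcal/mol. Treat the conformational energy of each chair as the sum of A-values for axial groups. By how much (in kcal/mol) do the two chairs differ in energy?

2.85 kcal/mol

C1 and C4 have opposite parity, so for the trans isomer the two substituents are e,e in one chair and a,a in the other.
Chair I (trifluoromethyl axial, ethynyl axial): E = 2.85 kcal/mol.
Chair II (trifluoromethyl equatorial, ethynyl equatorial): E = 0.00 kcal/mol.
ΔE = 2.85 − 0.00 = 2.85 kcal/mol; chair II is more stable.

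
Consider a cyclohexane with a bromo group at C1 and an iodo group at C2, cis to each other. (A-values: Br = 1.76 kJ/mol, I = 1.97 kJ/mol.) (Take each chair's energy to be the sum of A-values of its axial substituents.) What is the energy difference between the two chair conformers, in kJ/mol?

C1 and C2 have opposite parity, so for the cis isomer the two substituents are one axial and one equatorial in each chair.
Chair I (bromo axial, iodo equatorial): E = 1.76 kJ/mol.
Chair II (bromo equatorial, iodo axial): E = 1.97 kJ/mol.
ΔE = 1.97 − 1.76 = 0.21 kJ/mol; chair I is more stable.

0.21 kJ/mol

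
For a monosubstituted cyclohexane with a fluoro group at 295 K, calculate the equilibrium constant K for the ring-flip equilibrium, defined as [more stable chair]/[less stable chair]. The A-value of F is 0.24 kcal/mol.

One chair has the fluoro group axial (E = 0.24 kcal/mol) and the other has it equatorial (E = 0).
ΔG = 0.24 kcal/mol between the two chairs.
K = exp(ΔG/RT) with R = 1.987×10⁻³ kcal mol⁻¹ K⁻¹ and T = 295 K gives K ≈ 1.51.

K ≈ 1.51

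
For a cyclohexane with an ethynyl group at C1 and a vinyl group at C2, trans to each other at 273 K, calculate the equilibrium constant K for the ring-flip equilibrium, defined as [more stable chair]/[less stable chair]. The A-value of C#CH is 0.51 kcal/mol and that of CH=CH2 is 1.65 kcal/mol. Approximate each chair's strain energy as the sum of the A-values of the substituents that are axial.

K ≈ 53.6

C1 and C2 have opposite parity, so for the trans isomer the two substituents are e,e in one chair and a,a in the other.
Chair I (ethynyl axial, vinyl axial): E = 2.16 kcal/mol; chair II (ethynyl equatorial, vinyl equatorial): E = 0.00 kcal/mol.
ΔG = 2.16 kcal/mol between the two chairs.
K = exp(ΔG/RT) with R = 1.987×10⁻³ kcal mol⁻¹ K⁻¹ and T = 273 K gives K ≈ 53.6.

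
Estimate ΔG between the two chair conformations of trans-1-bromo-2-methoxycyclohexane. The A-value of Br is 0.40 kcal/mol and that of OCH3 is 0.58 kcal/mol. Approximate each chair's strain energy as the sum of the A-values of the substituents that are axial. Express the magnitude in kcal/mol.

0.98 kcal/mol

C1 and C2 have opposite parity, so for the trans isomer the two substituents are e,e in one chair and a,a in the other.
Chair I (bromo axial, methoxy axial): E = 0.98 kcal/mol.
Chair II (bromo equatorial, methoxy equatorial): E = 0.00 kcal/mol.
ΔE = 0.98 − 0.00 = 0.98 kcal/mol; chair II is more stable.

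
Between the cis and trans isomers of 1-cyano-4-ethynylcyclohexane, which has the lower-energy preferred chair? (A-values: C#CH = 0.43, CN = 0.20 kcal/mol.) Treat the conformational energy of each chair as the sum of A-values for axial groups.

trans

At 1,4 positions (parity opposite): cis → (a,e or e,a); trans → (e,e or a,a).
Best chair for cis: E = 0.20 kcal/mol; best chair for trans: E = 0.00 kcal/mol.
The trans isomer is lower by 0.20 kcal/mol.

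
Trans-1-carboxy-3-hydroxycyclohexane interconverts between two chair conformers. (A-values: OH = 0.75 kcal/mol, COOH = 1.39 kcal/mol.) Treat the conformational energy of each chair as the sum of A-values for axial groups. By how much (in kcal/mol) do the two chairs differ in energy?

0.64 kcal/mol

C1 and C3 have the same parity, so for the trans isomer the two substituents are one axial and one equatorial in each chair.
Chair I (hydroxyl axial, carboxyl equatorial): E = 0.75 kcal/mol.
Chair II (hydroxyl equatorial, carboxyl axial): E = 1.39 kcal/mol.
ΔE = 1.39 − 0.75 = 0.64 kcal/mol; chair I is more stable.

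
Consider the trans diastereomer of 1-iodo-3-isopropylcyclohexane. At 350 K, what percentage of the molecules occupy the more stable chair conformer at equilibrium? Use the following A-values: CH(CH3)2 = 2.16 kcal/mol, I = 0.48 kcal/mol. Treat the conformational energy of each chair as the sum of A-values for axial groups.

C1 and C3 have the same parity, so for the trans isomer the two substituents are one axial and one equatorial in each chair.
Chair I (isopropyl axial, iodo equatorial): E = 2.16 kcal/mol; chair II (isopropyl equatorial, iodo axial): E = 0.48 kcal/mol.
ΔG = 1.68 kcal/mol between the two chairs.
K = exp(ΔG/RT) with R = 1.987×10⁻³ kcal mol⁻¹ K⁻¹ and T = 350 K gives K ≈ 11.2.
Fraction in the lower-energy chair = K/(K+1) = 91.8%.

91.8%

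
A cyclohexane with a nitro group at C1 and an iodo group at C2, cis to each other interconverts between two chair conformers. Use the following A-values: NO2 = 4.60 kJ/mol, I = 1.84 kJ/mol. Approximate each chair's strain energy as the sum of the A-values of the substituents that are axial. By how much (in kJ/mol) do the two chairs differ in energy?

2.76 kJ/mol

C1 and C2 have opposite parity, so for the cis isomer the two substituents are one axial and one equatorial in each chair.
Chair I (nitro axial, iodo equatorial): E = 4.60 kJ/mol.
Chair II (nitro equatorial, iodo axial): E = 1.84 kJ/mol.
ΔE = 4.60 − 1.84 = 2.76 kJ/mol; chair II is more stable.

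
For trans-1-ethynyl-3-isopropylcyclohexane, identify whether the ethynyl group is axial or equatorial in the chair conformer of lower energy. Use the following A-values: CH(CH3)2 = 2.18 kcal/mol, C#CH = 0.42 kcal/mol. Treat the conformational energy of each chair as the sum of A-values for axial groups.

axial

C1 and C3 have the same parity, so for the trans isomer the two substituents are one axial and one equatorial in each chair.
Chair I (isopropyl axial, ethynyl equatorial): E = 2.18 kcal/mol.
Chair II (isopropyl equatorial, ethynyl axial): E = 0.42 kcal/mol.
Chair II is the more stable (lower-energy) conformer, and in that chair the ethynyl group is axial.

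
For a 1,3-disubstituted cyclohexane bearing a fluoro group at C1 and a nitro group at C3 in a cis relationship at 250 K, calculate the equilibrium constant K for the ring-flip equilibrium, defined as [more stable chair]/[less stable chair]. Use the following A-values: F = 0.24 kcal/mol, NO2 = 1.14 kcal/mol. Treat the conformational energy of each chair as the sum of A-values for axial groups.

K ≈ 16.1

C1 and C3 have the same parity, so for the cis isomer the two substituents are e,e in one chair and a,a in the other.
Chair I (fluoro axial, nitro axial): E = 1.38 kcal/mol; chair II (fluoro equatorial, nitro equatorial): E = 0.00 kcal/mol.
ΔG = 1.38 kcal/mol between the two chairs.
K = exp(ΔG/RT) with R = 1.987×10⁻³ kcal mol⁻¹ K⁻¹ and T = 250 K gives K ≈ 16.1.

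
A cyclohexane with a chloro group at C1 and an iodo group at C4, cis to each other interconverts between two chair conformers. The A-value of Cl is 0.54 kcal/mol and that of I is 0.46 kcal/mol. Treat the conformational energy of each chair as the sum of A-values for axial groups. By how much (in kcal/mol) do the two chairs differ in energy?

0.08 kcal/mol

C1 and C4 have opposite parity, so for the cis isomer the two substituents are one axial and one equatorial in each chair.
Chair I (chloro axial, iodo equatorial): E = 0.54 kcal/mol.
Chair II (chloro equatorial, iodo axial): E = 0.46 kcal/mol.
ΔE = 0.54 − 0.46 = 0.08 kcal/mol; chair II is more stable.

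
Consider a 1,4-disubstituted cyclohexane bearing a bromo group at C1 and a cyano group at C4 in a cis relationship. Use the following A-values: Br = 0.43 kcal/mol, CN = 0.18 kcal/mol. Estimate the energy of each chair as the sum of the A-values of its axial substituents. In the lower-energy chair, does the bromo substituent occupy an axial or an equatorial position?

equatorial

C1 and C4 have opposite parity, so for the cis isomer the two substituents are one axial and one equatorial in each chair.
Chair I (bromo axial, cyano equatorial): E = 0.43 kcal/mol.
Chair II (bromo equatorial, cyano axial): E = 0.18 kcal/mol.
Chair II is the more stable (lower-energy) conformer, and in that chair the bromo group is equatorial.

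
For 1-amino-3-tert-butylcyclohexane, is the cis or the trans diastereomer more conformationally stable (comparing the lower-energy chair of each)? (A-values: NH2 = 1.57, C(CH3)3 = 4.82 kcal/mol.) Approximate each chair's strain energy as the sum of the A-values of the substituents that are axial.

At 1,3 positions (parity same): cis → (e,e or a,a); trans → (a,e or e,a).
Best chair for cis: E = 0.00 kcal/mol; best chair for trans: E = 1.57 kcal/mol.
The cis isomer is lower by 1.57 kcal/mol.

cis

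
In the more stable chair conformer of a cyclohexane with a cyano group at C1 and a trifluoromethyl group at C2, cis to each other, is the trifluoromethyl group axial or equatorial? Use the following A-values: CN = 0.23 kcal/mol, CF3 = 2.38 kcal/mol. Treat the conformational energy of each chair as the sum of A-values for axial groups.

equatorial

C1 and C2 have opposite parity, so for the cis isomer the two substituents are one axial and one equatorial in each chair.
Chair I (cyano axial, trifluoromethyl equatorial): E = 0.23 kcal/mol.
Chair II (cyano equatorial, trifluoromethyl axial): E = 2.38 kcal/mol.
Chair I is the more stable (lower-energy) conformer, and in that chair the trifluoromethyl group is equatorial.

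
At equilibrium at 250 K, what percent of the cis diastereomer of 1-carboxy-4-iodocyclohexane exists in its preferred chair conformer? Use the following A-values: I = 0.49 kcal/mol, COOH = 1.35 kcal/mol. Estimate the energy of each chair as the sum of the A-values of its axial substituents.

C1 and C4 have opposite parity, so for the cis isomer the two substituents are one axial and one equatorial in each chair.
Chair I (iodo axial, carboxyl equatorial): E = 0.49 kcal/mol; chair II (iodo equatorial, carboxyl axial): E = 1.35 kcal/mol.
ΔG = 0.86 kcal/mol between the two chairs.
K = exp(ΔG/RT) with R = 1.987×10⁻³ kcal mol⁻¹ K⁻¹ and T = 250 K gives K ≈ 5.65.
Fraction in the lower-energy chair = K/(K+1) = 85.0%.

85.0%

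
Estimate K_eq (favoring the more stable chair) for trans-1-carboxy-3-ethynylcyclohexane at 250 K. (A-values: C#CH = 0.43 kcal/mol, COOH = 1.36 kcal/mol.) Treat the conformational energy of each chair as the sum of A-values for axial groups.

K ≈ 6.50

C1 and C3 have the same parity, so for the trans isomer the two substituents are one axial and one equatorial in each chair.
Chair I (ethynyl axial, carboxyl equatorial): E = 0.43 kcal/mol; chair II (ethynyl equatorial, carboxyl axial): E = 1.36 kcal/mol.
ΔG = 0.93 kcal/mol between the two chairs.
K = exp(ΔG/RT) with R = 1.987×10⁻³ kcal mol⁻¹ K⁻¹ and T = 250 K gives K ≈ 6.5.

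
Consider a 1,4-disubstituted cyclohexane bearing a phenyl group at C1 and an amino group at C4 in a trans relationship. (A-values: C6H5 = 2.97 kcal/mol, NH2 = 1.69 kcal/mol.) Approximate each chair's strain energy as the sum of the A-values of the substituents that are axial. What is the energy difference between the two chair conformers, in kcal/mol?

C1 and C4 have opposite parity, so for the trans isomer the two substituents are e,e in one chair and a,a in the other.
Chair I (phenyl axial, amino axial): E = 4.66 kcal/mol.
Chair II (phenyl equatorial, amino equatorial): E = 0.00 kcal/mol.
ΔE = 4.66 − 0.00 = 4.66 kcal/mol; chair II is more stable.

4.66 kcal/mol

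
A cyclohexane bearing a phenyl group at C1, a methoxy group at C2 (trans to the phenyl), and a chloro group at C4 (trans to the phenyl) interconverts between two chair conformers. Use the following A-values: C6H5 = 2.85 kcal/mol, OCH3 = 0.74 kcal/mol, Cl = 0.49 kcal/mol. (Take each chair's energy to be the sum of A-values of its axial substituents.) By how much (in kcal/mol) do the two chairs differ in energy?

Chair I (phenyl axial, methoxy axial, chloro axial): E = 4.08 kcal/mol.
Chair II (phenyl equatorial, methoxy equatorial, chloro equatorial): E = 0.00 kcal/mol.
ΔE = 4.08 − 0.00 = 4.08 kcal/mol; chair II is more stable.

4.08 kcal/mol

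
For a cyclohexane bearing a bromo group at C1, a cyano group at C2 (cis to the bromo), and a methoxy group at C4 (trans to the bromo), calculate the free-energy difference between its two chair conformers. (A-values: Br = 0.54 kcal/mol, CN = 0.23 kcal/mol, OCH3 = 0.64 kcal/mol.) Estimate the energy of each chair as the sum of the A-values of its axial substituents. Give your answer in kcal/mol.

0.95 kcal/mol

Chair I (bromo axial, cyano equatorial, methoxy axial): E = 1.18 kcal/mol.
Chair II (bromo equatorial, cyano axial, methoxy equatorial): E = 0.23 kcal/mol.
ΔE = 1.18 − 0.23 = 0.95 kcal/mol; chair II is more stable.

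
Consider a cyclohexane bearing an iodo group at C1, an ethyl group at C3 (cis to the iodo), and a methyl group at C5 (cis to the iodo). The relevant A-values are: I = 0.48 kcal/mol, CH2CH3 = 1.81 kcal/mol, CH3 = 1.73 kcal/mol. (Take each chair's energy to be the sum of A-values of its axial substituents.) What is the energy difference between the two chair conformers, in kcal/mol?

4.02 kcal/mol

Chair I (iodo axial, ethyl axial, methyl axial): E = 4.02 kcal/mol.
Chair II (iodo equatorial, ethyl equatorial, methyl equatorial): E = 0.00 kcal/mol.
ΔE = 4.02 − 0.00 = 4.02 kcal/mol; chair II is more stable.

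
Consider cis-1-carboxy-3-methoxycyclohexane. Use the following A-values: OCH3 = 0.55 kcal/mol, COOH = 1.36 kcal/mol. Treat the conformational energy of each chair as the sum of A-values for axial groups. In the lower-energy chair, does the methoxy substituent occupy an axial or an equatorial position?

equatorial

C1 and C3 have the same parity, so for the cis isomer the two substituents are e,e in one chair and a,a in the other.
Chair I (methoxy axial, carboxyl axial): E = 1.91 kcal/mol.
Chair II (methoxy equatorial, carboxyl equatorial): E = 0.00 kcal/mol.
Chair II is the more stable (lower-energy) conformer, and in that chair the methoxy group is equatorial.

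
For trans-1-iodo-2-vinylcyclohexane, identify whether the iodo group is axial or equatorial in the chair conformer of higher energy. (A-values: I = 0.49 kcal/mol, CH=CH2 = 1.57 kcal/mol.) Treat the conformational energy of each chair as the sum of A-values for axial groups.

axial

C1 and C2 have opposite parity, so for the trans isomer the two substituents are e,e in one chair and a,a in the other.
Chair I (iodo axial, vinyl axial): E = 2.06 kcal/mol.
Chair II (iodo equatorial, vinyl equatorial): E = 0.00 kcal/mol.
Chair I is the less stable (higher-energy) conformer, and in that chair the iodo group is axial.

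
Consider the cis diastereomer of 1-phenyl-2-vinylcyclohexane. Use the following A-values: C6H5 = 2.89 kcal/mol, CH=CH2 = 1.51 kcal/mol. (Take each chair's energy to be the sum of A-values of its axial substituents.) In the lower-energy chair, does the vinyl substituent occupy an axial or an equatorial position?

C1 and C2 have opposite parity, so for the cis isomer the two substituents are one axial and one equatorial in each chair.
Chair I (phenyl axial, vinyl equatorial): E = 2.89 kcal/mol.
Chair II (phenyl equatorial, vinyl axial): E = 1.51 kcal/mol.
Chair II is the more stable (lower-energy) conformer, and in that chair the vinyl group is axial.

axial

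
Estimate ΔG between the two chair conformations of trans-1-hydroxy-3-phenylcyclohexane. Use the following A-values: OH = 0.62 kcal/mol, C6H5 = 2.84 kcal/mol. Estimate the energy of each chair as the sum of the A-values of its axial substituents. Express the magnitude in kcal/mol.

C1 and C3 have the same parity, so for the trans isomer the two substituents are one axial and one equatorial in each chair.
Chair I (hydroxyl axial, phenyl equatorial): E = 0.62 kcal/mol.
Chair II (hydroxyl equatorial, phenyl axial): E = 2.84 kcal/mol.
ΔE = 2.84 − 0.62 = 2.22 kcal/mol; chair I is more stable.

2.22 kcal/mol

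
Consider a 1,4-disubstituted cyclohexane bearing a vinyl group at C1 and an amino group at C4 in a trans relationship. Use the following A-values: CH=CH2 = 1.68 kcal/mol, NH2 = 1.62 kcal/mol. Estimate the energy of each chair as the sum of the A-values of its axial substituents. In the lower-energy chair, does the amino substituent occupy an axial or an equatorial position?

C1 and C4 have opposite parity, so for the trans isomer the two substituents are e,e in one chair and a,a in the other.
Chair I (vinyl axial, amino axial): E = 3.30 kcal/mol.
Chair II (vinyl equatorial, amino equatorial): E = 0.00 kcal/mol.
Chair II is the more stable (lower-energy) conformer, and in that chair the amino group is equatorial.

equatorial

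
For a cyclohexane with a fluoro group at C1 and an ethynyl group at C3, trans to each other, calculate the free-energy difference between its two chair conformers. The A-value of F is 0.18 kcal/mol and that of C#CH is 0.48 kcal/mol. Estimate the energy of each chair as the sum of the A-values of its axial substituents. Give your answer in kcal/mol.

0.30 kcal/mol

C1 and C3 have the same parity, so for the trans isomer the two substituents are one axial and one equatorial in each chair.
Chair I (fluoro axial, ethynyl equatorial): E = 0.18 kcal/mol.
Chair II (fluoro equatorial, ethynyl axial): E = 0.48 kcal/mol.
ΔE = 0.48 − 0.18 = 0.30 kcal/mol; chair I is more stable.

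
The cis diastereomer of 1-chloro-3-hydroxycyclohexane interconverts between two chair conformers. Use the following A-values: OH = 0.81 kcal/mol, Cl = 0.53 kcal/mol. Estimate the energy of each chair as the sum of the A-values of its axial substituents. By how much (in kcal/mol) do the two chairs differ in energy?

1.34 kcal/mol

C1 and C3 have the same parity, so for the cis isomer the two substituents are e,e in one chair and a,a in the other.
Chair I (hydroxyl axial, chloro axial): E = 1.34 kcal/mol.
Chair II (hydroxyl equatorial, chloro equatorial): E = 0.00 kcal/mol.
ΔE = 1.34 − 0.00 = 1.34 kcal/mol; chair II is more stable.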